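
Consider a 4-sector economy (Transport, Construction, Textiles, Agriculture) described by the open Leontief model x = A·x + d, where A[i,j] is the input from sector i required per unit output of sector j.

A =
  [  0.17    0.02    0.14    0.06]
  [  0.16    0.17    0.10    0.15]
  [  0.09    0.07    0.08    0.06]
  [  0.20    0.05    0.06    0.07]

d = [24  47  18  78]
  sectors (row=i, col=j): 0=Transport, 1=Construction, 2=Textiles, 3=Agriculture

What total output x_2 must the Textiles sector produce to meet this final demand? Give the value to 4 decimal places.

37.1713

Form M = I − A:
  [  0.83   -0.02   -0.14   -0.06]
  [ -0.16    0.83   -0.10   -0.15]
  [ -0.09   -0.07    0.92   -0.06]
  [ -0.20   -0.05   -0.06    0.93]
Leontief inverse L = M⁻¹:
  [  1.2623    0.0539    0.2047    0.1033]
  [  0.3176    1.2433    0.1987    0.2338]
  [  0.1672    0.1054    1.1304    0.1007]
  [  0.2993    0.0852    0.1276    1.1166]
Total output x = L · d:
  x_0 = 1.2623·24 + 0.0539·47 + 0.2047·18 + 0.1033·78 = 44.5738
  x_1 = 0.3176·24 + 1.2433·47 + 0.1987·18 + 0.2338·78 = 87.8745
  x_2 = 0.1672·24 + 0.1054·47 + 1.1304·18 + 0.1007·78 = 37.1713
  x_3 = 0.2993·24 + 0.0852·47 + 0.1276·18 + 1.1166·78 = 100.5793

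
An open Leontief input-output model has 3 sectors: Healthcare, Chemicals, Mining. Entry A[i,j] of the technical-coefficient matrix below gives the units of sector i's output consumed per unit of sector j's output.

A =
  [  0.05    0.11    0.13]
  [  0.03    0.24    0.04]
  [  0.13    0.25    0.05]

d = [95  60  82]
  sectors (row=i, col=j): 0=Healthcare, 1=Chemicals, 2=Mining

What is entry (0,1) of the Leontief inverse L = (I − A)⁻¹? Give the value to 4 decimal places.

Form M = I − A:
  [  0.95   -0.11   -0.13]
  [ -0.03    0.76   -0.04]
  [ -0.13   -0.25    0.95]
Leontief inverse L = M⁻¹:
  [  1.0806    0.2079    0.1566]
  [  0.0511    1.3441    0.0636]
  [  0.1613    0.3822    1.0908]
Total output x = L · d:
  x_0 = 1.0806·95 + 0.2079·60 + 0.1566·82 = 127.9796
  x_1 = 0.0511·95 + 1.3441·60 + 0.0636·82 = 90.7204
  x_2 = 0.1613·95 + 0.3822·60 + 1.0908·82 = 127.7026

L[0,1] = 0.2079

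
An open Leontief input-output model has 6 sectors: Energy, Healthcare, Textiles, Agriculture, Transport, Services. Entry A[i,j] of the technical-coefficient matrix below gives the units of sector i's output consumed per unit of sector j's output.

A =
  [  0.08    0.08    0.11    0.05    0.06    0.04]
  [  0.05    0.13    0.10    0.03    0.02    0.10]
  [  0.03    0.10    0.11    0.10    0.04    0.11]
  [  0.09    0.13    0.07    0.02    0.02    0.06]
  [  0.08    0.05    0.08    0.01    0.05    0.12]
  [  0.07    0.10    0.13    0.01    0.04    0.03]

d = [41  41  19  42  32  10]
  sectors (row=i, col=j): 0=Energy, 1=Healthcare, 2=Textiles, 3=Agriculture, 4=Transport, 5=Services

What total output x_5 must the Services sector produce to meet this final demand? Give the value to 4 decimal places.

Form M = I − A:
  [  0.92   -0.08   -0.11   -0.05   -0.06   -0.04]
  [ -0.05    0.87   -0.10   -0.03   -0.02   -0.10]
  [ -0.03   -0.10    0.89   -0.10   -0.04   -0.11]
  [ -0.09   -0.13   -0.07    0.98   -0.02   -0.06]
  [ -0.08   -0.05   -0.08   -0.01    0.95   -0.12]
  [ -0.07   -0.10   -0.13   -0.01   -0.04    0.97]
Leontief inverse L = M⁻¹:
  [  1.1246    0.1535    0.1852    0.0829    0.0880    0.0992]
  [  0.0938    1.2089    0.1797    0.0622    0.0469    0.1585]
  [  0.0820    0.1895    1.1976    0.1347    0.0698    0.1757]
  [  0.1307    0.2007    0.1418    1.0493    0.0453    0.1127]
  [  0.1216    0.1158    0.1527    0.0381    1.0771    0.1699]
  [  0.1082    0.1680    0.2001    0.0428    0.0654    1.0861]
Total output x = L · d:
  x_0 = 1.1246·41 + 0.1535·41 + 0.1852·19 + 0.0829·42 + 0.0880·32 + 0.0992·10 = 63.2131
  x_1 = 0.0938·41 + 1.2089·41 + 0.1797·19 + 0.0622·42 + 0.0469·32 + 0.1585·10 = 62.5258
  x_2 = 0.0820·41 + 0.1895·41 + 1.1976·19 + 0.1347·42 + 0.0698·32 + 0.1757·10 = 43.5326
  x_3 = 0.1307·41 + 0.2007·41 + 0.1418·19 + 1.0493·42 + 0.0453·32 + 0.1127·10 = 62.9240
  x_4 = 0.1216·41 + 0.1158·41 + 0.1527·19 + 0.0381·42 + 1.0771·32 + 0.1699·10 = 50.4006
  x_5 = 0.1082·41 + 0.1680·41 + 0.2001·19 + 0.0428·42 + 0.0654·32 + 1.0861·10 = 29.8784

29.8784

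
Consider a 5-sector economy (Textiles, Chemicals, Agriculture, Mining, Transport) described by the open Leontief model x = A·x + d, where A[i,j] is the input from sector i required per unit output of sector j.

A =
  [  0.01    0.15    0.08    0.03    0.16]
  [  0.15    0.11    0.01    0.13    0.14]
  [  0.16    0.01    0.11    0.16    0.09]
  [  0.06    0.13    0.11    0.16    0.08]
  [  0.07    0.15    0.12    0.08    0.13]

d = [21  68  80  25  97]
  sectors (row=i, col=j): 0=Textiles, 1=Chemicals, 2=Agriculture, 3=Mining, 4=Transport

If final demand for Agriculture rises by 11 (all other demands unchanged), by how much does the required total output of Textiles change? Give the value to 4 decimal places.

Form M = I − A:
  [  0.99   -0.15   -0.08   -0.03   -0.16]
  [ -0.15    0.89   -0.01   -0.13   -0.14]
  [ -0.16   -0.01    0.89   -0.16   -0.09]
  [ -0.06   -0.13   -0.11    0.84   -0.08]
  [ -0.07   -0.15   -0.12   -0.08    0.87]
Leontief inverse L = M⁻¹:
  [  1.1007    0.2525    0.1549    0.1337    0.2714]
  [  0.2407    1.2486    0.1039    0.2482    0.2788]
  [  0.2485    0.1334    1.2116    0.2811    0.2183]
  [  0.1655    0.2552    0.2064    1.2954    0.2120]
  [  0.1796    0.2774    0.2165    0.2114    1.2689]
Total output x = L · d:
  x_0 = 1.1007·21 + 0.2525·68 + 0.1549·80 + 0.1337·25 + 0.2714·97 = 82.3457
  x_1 = 0.2407·21 + 1.2486·68 + 0.1039·80 + 0.2482·25 + 0.2788·97 = 131.5159
  x_2 = 0.2485·21 + 0.1334·68 + 1.2116·80 + 0.2811·25 + 0.2183·97 = 139.4222
  x_3 = 0.1655·21 + 0.2552·68 + 0.2064·80 + 1.2954·25 + 0.2120·97 = 90.2863
  x_4 = 0.1796·21 + 0.2774·68 + 0.2165·80 + 0.2114·25 + 1.2689·97 = 168.3278
Δx_0 = L[0,2] · Δd_2 = 0.1549 · 11 = 1.7039

1.7039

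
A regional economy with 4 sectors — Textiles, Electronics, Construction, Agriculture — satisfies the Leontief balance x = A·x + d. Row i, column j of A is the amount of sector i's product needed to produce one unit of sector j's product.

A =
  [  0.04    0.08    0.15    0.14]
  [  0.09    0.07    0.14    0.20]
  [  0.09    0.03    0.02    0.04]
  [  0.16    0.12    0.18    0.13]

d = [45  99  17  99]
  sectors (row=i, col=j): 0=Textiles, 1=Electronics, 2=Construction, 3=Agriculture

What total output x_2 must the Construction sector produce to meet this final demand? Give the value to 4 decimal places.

Form M = I − A:
  [  0.96   -0.08   -0.15   -0.14]
  [ -0.09    0.93   -0.14   -0.20]
  [ -0.09   -0.03    0.98   -0.04]
  [ -0.16   -0.12   -0.18    0.87]
Leontief inverse L = M⁻¹:
  [  1.1121    0.1314    0.2293    0.2197]
  [  0.1800    1.1376    0.2455    0.3018]
  [  0.1180    0.0547    1.0610    0.0804]
  [  0.2538    0.1924    0.2956    1.2481]
Total output x = L · d:
  x_0 = 1.1121·45 + 0.1314·99 + 0.2293·17 + 0.2197·99 = 88.7055
  x_1 = 0.1800·45 + 1.1376·99 + 0.2455·17 + 0.3018·99 = 154.7690
  x_2 = 0.1180·45 + 0.0547·99 + 1.0610·17 + 0.0804·99 = 36.7231
  x_3 = 0.2538·45 + 0.1924·99 + 0.2956·17 + 1.2481·99 = 159.0521

36.7231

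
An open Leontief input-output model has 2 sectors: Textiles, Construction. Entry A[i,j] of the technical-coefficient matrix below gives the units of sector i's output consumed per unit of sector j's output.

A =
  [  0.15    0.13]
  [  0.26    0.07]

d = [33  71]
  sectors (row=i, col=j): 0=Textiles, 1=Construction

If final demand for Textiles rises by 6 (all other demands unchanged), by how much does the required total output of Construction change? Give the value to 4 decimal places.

Form M = I − A:
  [  0.85   -0.13]
  [ -0.26    0.93]
Leontief inverse L = M⁻¹:
  [  1.2290    0.1718]
  [  0.3436    1.1233]
Total output x = L · d:
  x_0 = 1.2290·33 + 0.1718·71 = 52.7554
  x_1 = 0.3436·33 + 1.1233·71 = 91.0929
Δx_1 = L[1,0] · Δd_0 = 0.3436 · 6 = 2.0616

2.0616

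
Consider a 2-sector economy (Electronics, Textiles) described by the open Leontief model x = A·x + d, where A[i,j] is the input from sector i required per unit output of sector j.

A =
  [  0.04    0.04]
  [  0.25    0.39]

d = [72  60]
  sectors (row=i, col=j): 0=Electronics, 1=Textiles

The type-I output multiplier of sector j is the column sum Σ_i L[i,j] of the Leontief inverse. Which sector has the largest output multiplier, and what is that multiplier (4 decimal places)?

Textiles (1.7373)

Form M = I − A:
  [  0.96   -0.04]
  [ -0.25    0.61]
Leontief inverse L = M⁻¹:
  [  1.0598    0.0695]
  [  0.4343    1.6678]
Total output x = L · d:
  x_0 = 1.0598·72 + 0.0695·60 = 80.4726
  x_1 = 0.4343·72 + 1.6678·60 = 131.3412
Output multipliers (column sums of L):
  Electronics: 1.4941
  Textiles: 1.7373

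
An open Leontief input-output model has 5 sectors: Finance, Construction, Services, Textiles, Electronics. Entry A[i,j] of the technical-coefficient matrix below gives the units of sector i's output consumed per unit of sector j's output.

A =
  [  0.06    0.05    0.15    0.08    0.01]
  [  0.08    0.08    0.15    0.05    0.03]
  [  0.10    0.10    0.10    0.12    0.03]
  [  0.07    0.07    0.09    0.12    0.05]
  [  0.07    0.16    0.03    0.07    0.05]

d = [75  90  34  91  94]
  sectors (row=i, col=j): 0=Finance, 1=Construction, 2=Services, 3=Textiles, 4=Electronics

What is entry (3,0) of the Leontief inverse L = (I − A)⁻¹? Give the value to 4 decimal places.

L[3,0] = 0.1215

Form M = I − A:
  [  0.94   -0.05   -0.15   -0.08   -0.01]
  [ -0.08    0.92   -0.15   -0.05   -0.03]
  [ -0.10   -0.10    0.90   -0.12   -0.03]
  [ -0.07   -0.07   -0.09    0.88   -0.05]
  [ -0.07   -0.16   -0.03   -0.07    0.95]
Leontief inverse L = M⁻¹:
  [  1.1077    0.0992    0.2159    0.1381    0.0289]
  [  0.1325    1.1357    0.2242    0.1111    0.0502]
  [  0.1579    0.1612    1.1850    0.1894    0.0541]
  [  0.1215    0.1268    0.1621    1.1825    0.0726]
  [  0.1179    0.2130    0.1030    0.1220    1.0703]
Total output x = L · d:
  x_0 = 1.1077·75 + 0.0992·90 + 0.2159·34 + 0.1381·91 + 0.0289·94 = 114.6236
  x_1 = 0.1325·75 + 1.1357·90 + 0.2242·34 + 0.1111·91 + 0.0502·94 = 134.6045
  x_2 = 0.1579·75 + 0.1612·90 + 1.1850·34 + 0.1894·91 + 0.0541·94 = 88.9734
  x_3 = 0.1215·75 + 0.1268·90 + 0.1621·34 + 1.1825·91 + 0.0726·94 = 140.4713
  x_4 = 0.1179·75 + 0.2130·90 + 0.1030·34 + 0.1220·91 + 1.0703·94 = 143.2238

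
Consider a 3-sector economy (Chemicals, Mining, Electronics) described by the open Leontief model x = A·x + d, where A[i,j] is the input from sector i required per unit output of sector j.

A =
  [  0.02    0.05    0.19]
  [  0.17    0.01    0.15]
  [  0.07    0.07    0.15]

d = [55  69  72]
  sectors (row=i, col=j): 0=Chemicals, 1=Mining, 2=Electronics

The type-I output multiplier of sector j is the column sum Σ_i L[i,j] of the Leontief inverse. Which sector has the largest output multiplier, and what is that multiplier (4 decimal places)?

Electronics (1.6893)

Form M = I − A:
  [  0.98   -0.05   -0.19]
  [ -0.17    0.99   -0.15]
  [ -0.07   -0.07    0.85]
Leontief inverse L = M⁻¹:
  [  1.0503    0.0705    0.2472]
  [  0.1959    1.0360    0.2266]
  [  0.1026    0.0911    1.2155]
Total output x = L · d:
  x_0 = 1.0503·55 + 0.0705·69 + 0.2472·72 = 80.4326
  x_1 = 0.1959·55 + 1.0360·69 + 0.2266·72 = 98.5765
  x_2 = 0.1026·55 + 0.0911·69 + 1.2155·72 = 99.4478
Output multipliers (column sums of L):
  Chemicals: 1.3488
  Mining: 1.1977
  Electronics: 1.6893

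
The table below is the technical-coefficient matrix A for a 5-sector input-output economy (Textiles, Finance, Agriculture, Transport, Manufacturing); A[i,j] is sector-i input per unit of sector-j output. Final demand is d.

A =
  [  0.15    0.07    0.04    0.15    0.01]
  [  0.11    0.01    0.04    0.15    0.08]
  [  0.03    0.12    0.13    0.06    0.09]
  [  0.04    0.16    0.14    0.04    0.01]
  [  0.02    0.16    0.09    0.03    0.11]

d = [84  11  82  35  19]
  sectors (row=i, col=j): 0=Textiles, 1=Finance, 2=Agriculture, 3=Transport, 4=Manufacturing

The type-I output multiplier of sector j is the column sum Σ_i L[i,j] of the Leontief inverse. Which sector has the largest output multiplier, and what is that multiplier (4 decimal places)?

Form M = I − A:
  [  0.85   -0.07   -0.04   -0.15   -0.01]
  [ -0.11    0.99   -0.04   -0.15   -0.08]
  [ -0.03   -0.12    0.87   -0.06   -0.09]
  [ -0.04   -0.16   -0.14    0.96   -0.01]
  [ -0.02   -0.16   -0.09   -0.03    0.89]
Leontief inverse L = M⁻¹:
  [  1.2093    0.1393    0.1011    0.2182    0.0388]
  [  0.1561    1.0844    0.1014    0.2037    0.1118]
  [  0.0761    0.1926    1.1958    0.1211    0.1405]
  [  0.0882    0.2170    0.1970    1.1033    0.0528]
  [  0.0659    0.2249    0.1481    0.0910    1.1605]
Total output x = L · d:
  x_0 = 1.2093·84 + 0.1393·11 + 0.1011·82 + 0.2182·35 + 0.0388·19 = 119.7779
  x_1 = 0.1561·84 + 1.0844·11 + 0.1014·82 + 0.2037·35 + 0.1118·19 = 42.6073
  x_2 = 0.0761·84 + 0.1926·11 + 1.1958·82 + 0.1211·35 + 0.1405·19 = 113.4772
  x_3 = 0.0882·84 + 0.2170·11 + 0.1970·82 + 1.1033·35 + 0.0528·19 = 65.5718
  x_4 = 0.0659·84 + 0.2249·11 + 0.1481·82 + 0.0910·35 + 1.1605·19 = 45.3852
Output multipliers (column sums of L):
  Textiles: 1.5956
  Finance: 1.8581
  Agriculture: 1.7434
  Transport: 1.7373
  Manufacturing: 1.5044

Finance (1.8581)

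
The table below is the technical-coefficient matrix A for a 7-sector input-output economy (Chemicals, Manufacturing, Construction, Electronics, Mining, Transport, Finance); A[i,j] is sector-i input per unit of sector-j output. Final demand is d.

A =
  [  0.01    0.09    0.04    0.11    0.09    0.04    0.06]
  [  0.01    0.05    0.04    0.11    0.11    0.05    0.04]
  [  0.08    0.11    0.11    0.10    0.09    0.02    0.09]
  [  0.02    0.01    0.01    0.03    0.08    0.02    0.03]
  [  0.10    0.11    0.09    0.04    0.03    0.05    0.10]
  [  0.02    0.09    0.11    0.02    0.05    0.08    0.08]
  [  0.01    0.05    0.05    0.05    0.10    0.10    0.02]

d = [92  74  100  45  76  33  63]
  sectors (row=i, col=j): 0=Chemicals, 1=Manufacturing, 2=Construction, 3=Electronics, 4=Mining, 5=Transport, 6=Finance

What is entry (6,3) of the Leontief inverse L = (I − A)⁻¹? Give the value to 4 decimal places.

Form M = I − A:
  [  0.99   -0.09   -0.04   -0.11   -0.09   -0.04   -0.06]
  [ -0.01    0.95   -0.04   -0.11   -0.11   -0.05   -0.04]
  [ -0.08   -0.11    0.89   -0.10   -0.09   -0.02   -0.09]
  [ -0.02   -0.01   -0.01    0.97   -0.08   -0.02   -0.03]
  [ -0.10   -0.11   -0.09   -0.04    0.97   -0.05   -0.10]
  [ -0.02   -0.09   -0.11   -0.02   -0.05    0.92   -0.08]
  [ -0.01   -0.05   -0.05   -0.05   -0.10   -0.10    0.98]
Leontief inverse L = M⁻¹:
  [  1.0390    0.1398    0.0850    0.1554    0.1476    0.0772    0.1032]
  [  0.0398    1.0988    0.0843    0.1505    0.1614    0.0843    0.0830]
  [  0.1208    0.1841    1.1741    0.1721    0.1745    0.0705    0.1516]
  [  0.0362    0.0369    0.0334    1.0505    0.1047    0.0386    0.0528]
  [  0.1311    0.1760    0.1475    0.1055    1.1062    0.0975    0.1528]
  [  0.0523    0.1518    0.1678    0.0751    0.1152    1.1232    0.1305]
  [  0.0393    0.1022    0.0989    0.0901    0.1486    0.1352    1.0650]
Total output x = L · d:
  x_0 = 1.0390·92 + 0.1398·74 + 0.0850·100 + 0.1554·45 + 0.1476·76 + 0.0772·33 + 0.1032·63 = 141.6972
  x_1 = 0.0398·92 + 1.0988·74 + 0.0843·100 + 0.1505·45 + 0.1614·76 + 0.0843·33 + 0.0830·63 = 120.4518
  x_2 = 0.1208·92 + 0.1841·74 + 1.1741·100 + 0.1721·45 + 0.1745·76 + 0.0705·33 + 0.1516·63 = 175.0187
  x_3 = 0.0362·92 + 0.0369·74 + 0.0334·100 + 1.0505·45 + 0.1047·76 + 0.0386·33 + 0.0528·63 = 69.2297
  x_4 = 0.1311·92 + 0.1760·74 + 0.1475·100 + 0.1055·45 + 1.1062·76 + 0.0975·33 + 0.1528·63 = 141.4960
  x_5 = 0.0523·92 + 0.1518·74 + 0.1678·100 + 0.0751·45 + 0.1152·76 + 1.1232·33 + 0.1305·63 = 90.2445
  x_6 = 0.0393·92 + 0.1022·74 + 0.0989·100 + 0.0901·45 + 0.1486·76 + 0.1352·33 + 1.0650·63 = 107.9857

L[6,3] = 0.0901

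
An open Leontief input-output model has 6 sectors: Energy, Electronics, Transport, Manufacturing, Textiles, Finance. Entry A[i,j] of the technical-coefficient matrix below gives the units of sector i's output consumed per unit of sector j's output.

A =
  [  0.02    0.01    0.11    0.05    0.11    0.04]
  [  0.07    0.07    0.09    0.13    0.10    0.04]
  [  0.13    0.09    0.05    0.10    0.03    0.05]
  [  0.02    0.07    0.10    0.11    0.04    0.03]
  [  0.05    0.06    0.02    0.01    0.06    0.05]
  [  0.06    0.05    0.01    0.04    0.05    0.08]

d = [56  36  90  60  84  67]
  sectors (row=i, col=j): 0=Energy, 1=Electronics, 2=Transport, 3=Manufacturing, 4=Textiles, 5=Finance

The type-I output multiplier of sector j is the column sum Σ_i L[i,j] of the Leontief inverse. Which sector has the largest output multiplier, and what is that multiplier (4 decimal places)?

Form M = I − A:
  [  0.98   -0.01   -0.11   -0.05   -0.11   -0.04]
  [ -0.07    0.93   -0.09   -0.13   -0.10   -0.04]
  [ -0.13   -0.09    0.95   -0.10   -0.03   -0.05]
  [ -0.02   -0.07   -0.10    0.89   -0.04   -0.03]
  [ -0.05   -0.06   -0.02   -0.01    0.94   -0.05]
  [ -0.06   -0.05   -0.01   -0.04   -0.05    0.92]
Leontief inverse L = M⁻¹:
  [  1.0549    0.0438    0.1390    0.0858    0.1397    0.0657]
  [  0.1150    1.1185    0.1433    0.1910    0.1492    0.0758]
  [  0.1680    0.1300    1.1035    0.1570    0.0798    0.0824]
  [  0.0577    0.1097    0.1416    1.1622    0.0754    0.0570]
  [  0.0721    0.0816    0.0435    0.0362    1.0876    0.0693]
  [  0.0833    0.0743    0.0374    0.0702    0.0805    1.1025]
Total output x = L · d:
  x_0 = 1.0549·56 + 0.0438·36 + 0.1390·90 + 0.0858·60 + 0.1397·84 + 0.0657·67 = 94.4386
  x_1 = 0.1150·56 + 1.1185·36 + 0.1433·90 + 0.1910·60 + 0.1492·84 + 0.0758·67 = 88.6741
  x_2 = 0.1680·56 + 0.1300·36 + 1.1035·90 + 0.1570·60 + 0.0798·84 + 0.0824·67 = 135.0392
  x_3 = 0.0577·56 + 0.1097·36 + 0.1416·90 + 1.1622·60 + 0.0754·84 + 0.0570·67 = 99.8073
  x_4 = 0.0721·56 + 0.0816·36 + 0.0435·90 + 0.0362·60 + 1.0876·84 + 0.0693·67 = 109.0619
  x_5 = 0.0833·56 + 0.0743·36 + 0.0374·90 + 0.0702·60 + 0.0805·84 + 1.1025·67 = 95.5389
Output multipliers (column sums of L):
  Energy: 1.5509
  Electronics: 1.5578
  Transport: 1.6082
  Manufacturing: 1.7024
  Textiles: 1.6121
  Finance: 1.4526

Manufacturing (1.7024)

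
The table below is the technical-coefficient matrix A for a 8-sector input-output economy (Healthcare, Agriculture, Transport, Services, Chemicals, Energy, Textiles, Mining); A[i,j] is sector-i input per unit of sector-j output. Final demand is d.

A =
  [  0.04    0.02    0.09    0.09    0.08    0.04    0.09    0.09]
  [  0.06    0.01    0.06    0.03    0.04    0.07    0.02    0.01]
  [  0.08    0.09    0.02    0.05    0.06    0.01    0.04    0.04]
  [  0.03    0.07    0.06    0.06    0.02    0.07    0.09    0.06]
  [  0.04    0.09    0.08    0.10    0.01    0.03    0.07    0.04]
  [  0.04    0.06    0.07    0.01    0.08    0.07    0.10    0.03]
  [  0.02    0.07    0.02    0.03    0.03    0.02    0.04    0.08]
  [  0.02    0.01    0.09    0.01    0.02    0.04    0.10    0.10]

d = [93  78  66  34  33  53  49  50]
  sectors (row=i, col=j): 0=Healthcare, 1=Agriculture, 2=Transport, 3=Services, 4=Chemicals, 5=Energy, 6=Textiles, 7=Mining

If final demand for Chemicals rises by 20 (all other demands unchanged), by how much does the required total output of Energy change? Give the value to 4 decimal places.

2.2533

Form M = I − A:
  [  0.96   -0.02   -0.09   -0.09   -0.08   -0.04   -0.09   -0.09]
  [ -0.06    0.99   -0.06   -0.03   -0.04   -0.07   -0.02   -0.01]
  [ -0.08   -0.09    0.98   -0.05   -0.06   -0.01   -0.04   -0.04]
  [ -0.03   -0.07   -0.06    0.94   -0.02   -0.07   -0.09   -0.06]
  [ -0.04   -0.09   -0.08   -0.10    0.99   -0.03   -0.07   -0.04]
  [ -0.04   -0.06   -0.07   -0.01   -0.08    0.93   -0.10   -0.03]
  [ -0.02   -0.07   -0.02   -0.03   -0.03   -0.02    0.96   -0.08]
  [ -0.02   -0.01   -0.09   -0.01   -0.02   -0.04   -0.10    0.90]
Leontief inverse L = M⁻¹:
  [  1.0763    0.0713    0.1425    0.1323    0.1149    0.0764    0.1521    0.1448]
  [  0.0829    1.0400    0.0913    0.0561    0.0653    0.0920    0.0569    0.0387]
  [  0.1073    0.1215    1.0615    0.0838    0.0869    0.0394    0.0832    0.0774]
  [  0.0611    0.1097    0.1031    1.0909    0.0523    0.1032    0.1399    0.1028]
  [  0.0727    0.1298    0.1224    0.1338    1.0418    0.0640    0.1183    0.0820]
  [  0.0724    0.1031    0.1131    0.0454    0.1127    1.1007    0.1482    0.0713]
  [  0.0402    0.0932    0.0516    0.0507    0.0494    0.0425    1.0737    0.1098]
  [  0.0455    0.0443    0.1250    0.0347    0.0462    0.0629    0.1424    1.1408]
Total output x = L · d:
  x_0 = 1.0763·93 + 0.0713·78 + 0.1425·66 + 0.1323·34 + 0.1149·33 + 0.0764·53 + 0.1521·49 + 0.1448·50 = 142.0987
  x_1 = 0.0829·93 + 1.0400·78 + 0.0913·66 + 0.0561·34 + 0.0653·33 + 0.0920·53 + 0.0569·49 + 0.0387·50 = 108.5233
  x_2 = 0.1073·93 + 0.1215·78 + 1.0615·66 + 0.0838·34 + 0.0869·33 + 0.0394·53 + 0.0832·49 + 0.0774·50 = 105.2684
  x_3 = 0.0611·93 + 0.1097·78 + 0.1031·66 + 1.0909·34 + 0.0523·33 + 0.1032·53 + 0.1399·49 + 0.1028·50 = 77.3155
  x_4 = 0.0727·93 + 0.1298·78 + 0.1224·66 + 0.1338·34 + 1.0418·33 + 0.0640·53 + 0.1183·49 + 0.0820·50 = 77.1841
  x_5 = 0.0724·93 + 0.1031·78 + 0.1131·66 + 0.0454·34 + 0.1127·33 + 1.1007·53 + 0.1482·49 + 0.0713·50 = 96.6705
  x_6 = 0.0402·93 + 0.0932·78 + 0.0516·66 + 0.0507·34 + 0.0494·33 + 0.0425·53 + 1.0737·49 + 0.1098·50 = 78.1167
  x_7 = 0.0455·93 + 0.0443·78 + 0.1250·66 + 0.0347·34 + 0.0462·33 + 0.0629·53 + 0.1424·49 + 1.1408·50 = 85.9963
Δx_5 = L[5,4] · Δd_4 = 0.1127 · 20 = 2.2533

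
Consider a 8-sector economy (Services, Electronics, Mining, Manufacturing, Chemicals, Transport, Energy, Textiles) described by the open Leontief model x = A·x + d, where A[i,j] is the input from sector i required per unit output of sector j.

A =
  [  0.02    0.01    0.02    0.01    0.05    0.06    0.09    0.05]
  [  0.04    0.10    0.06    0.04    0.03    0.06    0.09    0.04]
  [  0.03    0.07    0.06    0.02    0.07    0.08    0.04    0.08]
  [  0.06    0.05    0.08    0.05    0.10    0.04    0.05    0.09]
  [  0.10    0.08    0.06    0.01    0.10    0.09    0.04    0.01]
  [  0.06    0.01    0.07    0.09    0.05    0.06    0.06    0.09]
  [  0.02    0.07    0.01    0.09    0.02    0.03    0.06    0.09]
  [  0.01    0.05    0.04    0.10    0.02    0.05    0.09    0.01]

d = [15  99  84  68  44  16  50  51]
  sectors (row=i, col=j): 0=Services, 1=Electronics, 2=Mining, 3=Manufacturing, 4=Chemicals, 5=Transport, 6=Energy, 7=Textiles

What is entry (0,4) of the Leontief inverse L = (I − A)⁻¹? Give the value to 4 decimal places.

L[0,4] = 0.0772

Form M = I − A:
  [  0.98   -0.01   -0.02   -0.01   -0.05   -0.06   -0.09   -0.05]
  [ -0.04    0.90   -0.06   -0.04   -0.03   -0.06   -0.09   -0.04]
  [ -0.03   -0.07    0.94   -0.02   -0.07   -0.08   -0.04   -0.08]
  [ -0.06   -0.05   -0.08    0.95   -0.10   -0.04   -0.05   -0.09]
  [ -0.10   -0.08   -0.06   -0.01    0.90   -0.09   -0.04   -0.01]
  [ -0.06   -0.01   -0.07   -0.09   -0.05    0.94   -0.06   -0.09]
  [ -0.02   -0.07   -0.01   -0.09   -0.02   -0.03    0.94   -0.09]
  [ -0.01   -0.05   -0.04   -0.10   -0.02   -0.05   -0.09    0.99]
Leontief inverse L = M⁻¹:
  [  1.0429    0.0396    0.0449    0.0435    0.0772    0.0905    0.1248    0.0822]
  [  0.0727    1.1480    0.0998    0.0850    0.0706    0.1061    0.1440    0.0893]
  [  0.0648    0.1153    1.1010    0.0638    0.1121    0.1282    0.0923    0.1239]
  [  0.1001    0.1025    0.1258    1.0963    0.1514    0.0957    0.1089    0.1392]
  [  0.1399    0.1267    0.1028    0.0500    1.1481    0.1440    0.0962    0.0585]
  [  0.0960    0.0554    0.1135    0.1377    0.0986    1.1096    0.1152    0.1411]
  [  0.0476    0.1103    0.0451    0.1316    0.0557    0.0671    1.1069    0.1298]
  [  0.0389    0.0888    0.0746    0.1380    0.0574    0.0862    0.1317    1.0546]
Total output x = L · d:
  x_0 = 1.0429·15 + 0.0396·99 + 0.0449·84 + 0.0435·68 + 0.0772·44 + 0.0905·16 + 0.1248·50 + 0.0822·51 = 41.5726
  x_1 = 0.0727·15 + 1.1480·99 + 0.0998·84 + 0.0850·68 + 0.0706·44 + 0.1061·16 + 0.1440·50 + 0.0893·51 = 145.4676
  x_2 = 0.0648·15 + 0.1153·99 + 1.1010·84 + 0.0638·68 + 0.1121·44 + 0.1282·16 + 0.0923·50 + 0.1239·51 = 127.1255
  x_3 = 0.1001·15 + 0.1025·99 + 0.1258·84 + 1.0963·68 + 0.1514·44 + 0.0957·16 + 0.1089·50 + 0.1392·51 = 117.5066
  x_4 = 0.1399·15 + 0.1267·99 + 0.1028·84 + 0.0500·68 + 1.1481·44 + 0.1440·16 + 0.0962·50 + 0.0585·51 = 87.2920
  x_5 = 0.0960·15 + 0.0554·99 + 0.1135·84 + 0.1377·68 + 0.0986·44 + 1.1096·16 + 0.1152·50 + 0.1411·51 = 60.8683
  x_6 = 0.0476·15 + 0.1103·99 + 0.0451·84 + 0.1316·68 + 0.0557·44 + 0.0671·16 + 1.1069·50 + 0.1298·51 = 89.8611
  x_7 = 0.0389·15 + 0.0888·99 + 0.0746·84 + 0.1380·68 + 0.0574·44 + 0.0862·16 + 0.1317·50 + 1.0546·51 = 89.2945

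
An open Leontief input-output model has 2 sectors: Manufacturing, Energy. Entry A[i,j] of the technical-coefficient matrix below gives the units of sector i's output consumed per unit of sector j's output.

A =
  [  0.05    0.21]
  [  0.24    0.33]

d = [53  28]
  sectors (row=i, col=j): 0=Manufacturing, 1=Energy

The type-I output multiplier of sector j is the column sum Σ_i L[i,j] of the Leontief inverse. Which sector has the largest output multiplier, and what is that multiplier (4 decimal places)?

Form M = I − A:
  [  0.95   -0.21]
  [ -0.24    0.67]
Leontief inverse L = M⁻¹:
  [  1.1431    0.3583]
  [  0.4095    1.6209]
Total output x = L · d:
  x_0 = 1.1431·53 + 0.3583·28 = 70.6193
  x_1 = 0.4095·53 + 1.6209·28 = 67.0875
Output multipliers (column sums of L):
  Manufacturing: 1.5526
  Energy: 1.9792

Energy (1.9792)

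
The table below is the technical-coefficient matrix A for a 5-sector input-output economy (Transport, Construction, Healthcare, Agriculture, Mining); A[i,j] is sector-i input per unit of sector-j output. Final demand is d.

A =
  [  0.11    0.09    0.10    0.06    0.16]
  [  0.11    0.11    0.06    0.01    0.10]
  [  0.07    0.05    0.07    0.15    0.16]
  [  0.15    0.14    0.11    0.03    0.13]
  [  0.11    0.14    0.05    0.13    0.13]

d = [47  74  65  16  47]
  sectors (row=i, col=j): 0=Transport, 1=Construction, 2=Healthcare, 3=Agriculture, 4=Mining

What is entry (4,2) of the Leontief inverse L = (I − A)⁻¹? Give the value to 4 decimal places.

L[4,2] = 0.1363

Form M = I − A:
  [  0.89   -0.09   -0.10   -0.06   -0.16]
  [ -0.11    0.89   -0.06   -0.01   -0.10]
  [ -0.07   -0.05    0.93   -0.15   -0.16]
  [ -0.15   -0.14   -0.11    0.97   -0.13]
  [ -0.11   -0.14   -0.05   -0.13    0.87]
Leontief inverse L = M⁻¹:
  [  1.2251    0.2046    0.1785    0.1462    0.3035]
  [  0.1937    1.1929    0.1171    0.0698    0.2047]
  [  0.1871    0.1670    1.1496    0.2312    0.2996]
  [  0.2704    0.2584    0.1931    1.1180    0.2820]
  [  0.2372    0.2661    0.1363    0.2101    1.2801]
Total output x = L · d:
  x_0 = 1.2251·47 + 0.2046·74 + 0.1785·65 + 0.1462·16 + 0.3035·47 = 100.9311
  x_1 = 0.1937·47 + 1.1929·74 + 0.1171·65 + 0.0698·16 + 0.2047·47 = 115.7297
  x_2 = 0.1871·47 + 0.1670·74 + 1.1496·65 + 0.2312·16 + 0.2996·47 = 113.6527
  x_3 = 0.2704·47 + 0.2584·74 + 0.1931·65 + 1.1180·16 + 0.2820·47 = 75.5288
  x_4 = 0.2372·47 + 0.2661·74 + 0.1363·65 + 0.2101·16 + 1.2801·47 = 103.2252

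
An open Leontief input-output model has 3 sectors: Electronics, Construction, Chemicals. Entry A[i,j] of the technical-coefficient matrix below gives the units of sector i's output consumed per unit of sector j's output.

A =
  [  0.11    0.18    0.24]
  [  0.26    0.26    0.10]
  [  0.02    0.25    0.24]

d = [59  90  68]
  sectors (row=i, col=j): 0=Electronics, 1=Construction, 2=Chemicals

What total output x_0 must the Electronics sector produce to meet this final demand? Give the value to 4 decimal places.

Form M = I − A:
  [  0.89   -0.18   -0.24]
  [ -0.26    0.74   -0.10]
  [ -0.02   -0.25    0.76]
Leontief inverse L = M⁻¹:
  [  1.2698    0.4650    0.4622]
  [  0.4716    1.5869    0.3577]
  [  0.1886    0.5343    1.4456]
Total output x = L · d:
  x_0 = 1.2698·59 + 0.4650·90 + 0.4622·68 = 148.2006
  x_1 = 0.4716·59 + 1.5869·90 + 0.3577·68 = 194.9774
  x_2 = 0.1886·59 + 0.5343·90 + 1.4456·68 = 157.5110

148.2006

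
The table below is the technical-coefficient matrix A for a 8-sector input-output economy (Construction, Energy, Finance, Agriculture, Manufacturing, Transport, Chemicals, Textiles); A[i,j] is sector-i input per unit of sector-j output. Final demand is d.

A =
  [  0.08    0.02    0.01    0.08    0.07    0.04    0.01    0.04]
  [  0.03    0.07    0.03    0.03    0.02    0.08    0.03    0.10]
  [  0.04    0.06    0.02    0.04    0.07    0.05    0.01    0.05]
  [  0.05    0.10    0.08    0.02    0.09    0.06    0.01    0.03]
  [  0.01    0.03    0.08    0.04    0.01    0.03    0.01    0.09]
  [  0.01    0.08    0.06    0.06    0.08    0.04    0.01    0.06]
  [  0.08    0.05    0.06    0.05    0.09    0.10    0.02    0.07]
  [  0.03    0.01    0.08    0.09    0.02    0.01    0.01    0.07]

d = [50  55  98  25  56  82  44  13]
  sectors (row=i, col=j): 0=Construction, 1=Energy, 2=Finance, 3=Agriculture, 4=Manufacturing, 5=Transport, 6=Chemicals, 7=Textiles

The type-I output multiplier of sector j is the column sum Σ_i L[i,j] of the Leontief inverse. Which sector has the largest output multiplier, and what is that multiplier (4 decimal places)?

Form M = I − A:
  [  0.92   -0.02   -0.01   -0.08   -0.07   -0.04   -0.01   -0.04]
  [ -0.03    0.93   -0.03   -0.03   -0.02   -0.08   -0.03   -0.10]
  [ -0.04   -0.06    0.98   -0.04   -0.07   -0.05   -0.01   -0.05]
  [ -0.05   -0.10   -0.08    0.98   -0.09   -0.06   -0.01   -0.03]
  [ -0.01   -0.03   -0.08   -0.04    0.99   -0.03   -0.01   -0.09]
  [ -0.01   -0.08   -0.06   -0.06   -0.08    0.96   -0.01   -0.06]
  [ -0.08   -0.05   -0.06   -0.05   -0.09   -0.10    0.98   -0.07]
  [ -0.03   -0.01   -0.08   -0.09   -0.02   -0.01   -0.01    0.93]
Leontief inverse L = M⁻¹:
  [  1.1018    0.0485    0.0407    0.1087    0.0999    0.0645    0.0167    0.0734]
  [  0.0519    1.1020    0.0642    0.0643    0.0514    0.1085    0.0386    0.1411]
  [  0.0583    0.0876    1.0496    0.0675    0.0956    0.0743    0.0173    0.0859]
  [  0.0733    0.1361    0.1142    1.0540    0.1227    0.0929    0.0198    0.0773]
  [  0.0270    0.0543    0.1055    0.0653    1.0344    0.0505    0.0160    0.1193]
  [  0.0306    0.1141    0.0951    0.0902    0.1096    1.0695    0.0188    0.1026]
  [  0.1091    0.0918    0.1038    0.0935    0.1325    0.1362    1.0303    0.1223]
  [  0.0503    0.0375    0.1078    0.1154    0.0487    0.0327    0.0160    1.0990]
Total output x = L · d:
  x_0 = 1.1018·50 + 0.0485·55 + 0.0407·98 + 0.1087·25 + 0.0999·56 + 0.0645·82 + 0.0167·44 + 0.0734·13 = 77.0327
  x_1 = 0.0519·50 + 1.1020·55 + 0.0642·98 + 0.0643·25 + 0.0514·56 + 0.1085·82 + 0.0386·44 + 0.1411·13 = 86.4208
  x_2 = 0.0583·50 + 0.0876·55 + 1.0496·98 + 0.0675·25 + 0.0956·56 + 0.0743·82 + 0.0173·44 + 0.0859·13 = 125.5998
  x_3 = 0.0733·50 + 0.1361·55 + 0.1142·98 + 1.0540·25 + 0.1227·56 + 0.0929·82 + 0.0198·44 + 0.0773·13 = 65.0596
  x_4 = 0.0270·50 + 0.0543·55 + 0.1055·98 + 0.0653·25 + 1.0344·56 + 0.0505·82 + 0.0160·44 + 0.1193·13 = 80.6239
  x_5 = 0.0306·50 + 0.1141·55 + 0.0951·98 + 0.0902·25 + 0.1096·56 + 1.0695·82 + 0.0188·44 + 0.1026·13 = 115.3791
  x_6 = 0.1091·50 + 0.0918·55 + 0.1038·98 + 0.0935·25 + 0.1325·56 + 0.1362·82 + 1.0303·44 + 0.1223·13 = 88.5266
  x_7 = 0.0503·50 + 0.0375·55 + 0.1078·98 + 0.1154·25 + 0.0487·56 + 0.0327·82 + 0.0160·44 + 1.0990·13 = 38.4194
Output multipliers (column sums of L):
  Construction: 1.5023
  Energy: 1.6719
  Finance: 1.6809
  Agriculture: 1.6588
  Manufacturing: 1.6949
  Transport: 1.6290
  Chemicals: 1.1735
  Textiles: 1.8210

Textiles (1.8210)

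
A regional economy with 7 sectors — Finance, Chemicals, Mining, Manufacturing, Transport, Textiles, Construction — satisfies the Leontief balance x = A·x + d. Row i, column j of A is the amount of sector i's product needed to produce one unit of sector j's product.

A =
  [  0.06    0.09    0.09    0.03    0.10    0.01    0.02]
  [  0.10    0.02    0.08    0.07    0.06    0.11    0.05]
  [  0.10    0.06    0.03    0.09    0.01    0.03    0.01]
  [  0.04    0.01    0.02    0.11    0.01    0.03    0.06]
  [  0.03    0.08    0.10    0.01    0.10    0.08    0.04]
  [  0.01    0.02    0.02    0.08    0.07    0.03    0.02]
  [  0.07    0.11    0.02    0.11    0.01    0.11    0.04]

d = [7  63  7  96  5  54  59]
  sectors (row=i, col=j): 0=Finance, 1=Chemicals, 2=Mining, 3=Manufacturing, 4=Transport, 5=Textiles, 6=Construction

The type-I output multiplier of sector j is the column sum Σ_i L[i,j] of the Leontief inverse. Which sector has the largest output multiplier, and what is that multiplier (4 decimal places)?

Manufacturing (1.8002)

Form M = I − A:
  [  0.94   -0.09   -0.09   -0.03   -0.10   -0.01   -0.02]
  [ -0.10    0.98   -0.08   -0.07   -0.06   -0.11   -0.05]
  [ -0.10   -0.06    0.97   -0.09   -0.01   -0.03   -0.01]
  [ -0.04   -0.01   -0.02    0.89   -0.01   -0.03   -0.06]
  [ -0.03   -0.08   -0.10   -0.01    0.90   -0.08   -0.04]
  [ -0.01   -0.02   -0.02   -0.08   -0.07    0.97   -0.02]
  [ -0.07   -0.11   -0.02   -0.11   -0.01   -0.11    0.96]
Leontief inverse L = M⁻¹:
  [  1.1022    0.1269    0.1302    0.0714    0.1374    0.0481    0.0421]
  [  0.1411    1.0615    0.1182    0.1237    0.1013    0.1461    0.0745]
  [  0.1310    0.0856    1.0584    0.1270    0.0380    0.0541    0.0289]
  [  0.0633    0.0318    0.0376    1.1465    0.0272    0.0519    0.0772]
  [  0.0721    0.1182    0.1389    0.0572    1.1393    0.1213    0.0627]
  [  0.0297    0.0390    0.0399    0.1080    0.0897    1.0517    0.0355]
  [  0.1107    0.1420    0.0554    0.1664    0.0477    0.1491    1.0674]
Total output x = L · d:
  x_0 = 1.1022·7 + 0.1269·63 + 0.1302·7 + 0.0714·96 + 0.1374·5 + 0.0481·54 + 0.0421·59 = 29.2390
  x_1 = 0.1411·7 + 1.0615·63 + 0.1182·7 + 0.1237·96 + 0.1013·5 + 0.1461·54 + 0.0745·59 = 93.3484
  x_2 = 0.1310·7 + 0.0856·63 + 1.0584·7 + 0.1270·96 + 0.0380·5 + 0.0541·54 + 0.0289·59 = 30.7276
  x_3 = 0.0633·7 + 0.0318·63 + 0.0376·7 + 1.1465·96 + 0.0272·5 + 0.0519·54 + 0.0772·59 = 120.2714
  x_4 = 0.0721·7 + 0.1182·63 + 0.1389·7 + 0.0572·96 + 1.1393·5 + 0.1213·54 + 0.0627·59 = 30.3625
  x_5 = 0.0297·7 + 0.0390·63 + 0.0399·7 + 0.1080·96 + 0.0897·5 + 1.0517·54 + 0.0355·59 = 72.6474
  x_6 = 0.1107·7 + 0.1420·63 + 0.0554·7 + 0.1664·96 + 0.0477·5 + 0.1491·54 + 1.0674·59 = 97.3482
Output multipliers (column sums of L):
  Finance: 1.6502
  Chemicals: 1.6049
  Mining: 1.5785
  Manufacturing: 1.8002
  Transport: 1.5806
  Textiles: 1.6222
  Construction: 1.3882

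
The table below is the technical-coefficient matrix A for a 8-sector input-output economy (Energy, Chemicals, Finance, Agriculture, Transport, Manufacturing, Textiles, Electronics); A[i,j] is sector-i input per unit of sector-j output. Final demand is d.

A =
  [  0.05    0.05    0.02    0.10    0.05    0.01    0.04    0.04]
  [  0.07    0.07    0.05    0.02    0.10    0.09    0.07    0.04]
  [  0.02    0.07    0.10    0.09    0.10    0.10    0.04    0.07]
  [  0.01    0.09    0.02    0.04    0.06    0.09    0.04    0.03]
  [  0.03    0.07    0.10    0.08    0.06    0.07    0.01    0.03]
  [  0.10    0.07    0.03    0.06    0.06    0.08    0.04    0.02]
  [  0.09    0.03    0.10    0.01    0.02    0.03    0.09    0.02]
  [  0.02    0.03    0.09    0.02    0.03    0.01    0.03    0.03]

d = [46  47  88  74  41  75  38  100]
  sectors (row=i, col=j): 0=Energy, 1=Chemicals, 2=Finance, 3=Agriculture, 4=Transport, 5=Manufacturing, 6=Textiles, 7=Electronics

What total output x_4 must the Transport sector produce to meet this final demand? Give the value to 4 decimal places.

Form M = I − A:
  [  0.95   -0.05   -0.02   -0.10   -0.05   -0.01   -0.04   -0.04]
  [ -0.07    0.93   -0.05   -0.02   -0.10   -0.09   -0.07   -0.04]
  [ -0.02   -0.07    0.90   -0.09   -0.10   -0.10   -0.04   -0.07]
  [ -0.01   -0.09   -0.02    0.96   -0.06   -0.09   -0.04   -0.03]
  [ -0.03   -0.07   -0.10   -0.08    0.94   -0.07   -0.01   -0.03]
  [ -0.10   -0.07   -0.03   -0.06   -0.06    0.92   -0.04   -0.02]
  [ -0.09   -0.03   -0.10   -0.01   -0.02   -0.03    0.91   -0.02]
  [ -0.02   -0.03   -0.09   -0.02   -0.03   -0.01   -0.03    0.97]
Leontief inverse L = M⁻¹:
  [  1.0775    0.0894    0.0569    0.1318    0.0878    0.0491    0.0677    0.0614]
  [  0.1182    1.1252    0.1083    0.0707    0.1560    0.1463    0.1101    0.0714]
  [  0.0700    0.1378    1.1682    0.1476    0.1683    0.1724    0.0845    0.1079]
  [  0.0479    0.1332    0.0616    1.0742    0.1037    0.1361    0.0711    0.0526]
  [  0.0680    0.1243    0.1505    0.1265    1.1159    0.1287    0.0447    0.0608]
  [  0.1423    0.1210    0.0754    0.1061    0.1105    1.1303    0.0760    0.0479]
  [  0.1258    0.0706    0.1468    0.0507    0.0630    0.0711    1.1239    0.0468]
  [  0.0408    0.0595    0.1242    0.0473    0.0620    0.0422    0.0510    1.0493]
Total output x = L · d:
  x_0 = 1.0775·46 + 0.0894·47 + 0.0569·88 + 0.1318·74 + 0.0878·41 + 0.0491·75 + 0.0677·38 + 0.0614·100 = 84.5247
  x_1 = 0.1182·46 + 1.1252·47 + 0.1083·88 + 0.0707·74 + 0.1560·41 + 0.1463·75 + 0.1101·38 + 0.0714·100 = 101.7715
  x_2 = 0.0700·46 + 0.1378·47 + 1.1682·88 + 0.1476·74 + 0.1683·41 + 0.1724·75 + 0.0845·38 + 0.1079·100 = 157.2691
  x_3 = 0.0479·46 + 0.1332·47 + 0.0616·88 + 1.0742·74 + 0.1037·41 + 0.1361·75 + 0.0711·38 + 0.0526·100 = 115.7938
  x_4 = 0.0680·46 + 0.1243·47 + 0.1505·88 + 0.1265·74 + 1.1159·41 + 0.1287·75 + 0.0447·38 + 0.0608·100 = 94.7556
  x_5 = 0.1423·46 + 0.1210·47 + 0.0754·88 + 0.1061·74 + 0.1105·41 + 1.1303·75 + 0.0760·38 + 0.0479·100 = 123.7003
  x_6 = 0.1258·46 + 0.0706·47 + 0.1468·88 + 0.0507·74 + 0.0630·41 + 0.0711·75 + 1.1239·38 + 0.0468·100 = 81.0823
  x_7 = 0.0408·46 + 0.0595·47 + 0.1242·88 + 0.0473·74 + 0.0620·41 + 0.0422·75 + 0.0510·38 + 1.0493·100 = 131.6762

94.7556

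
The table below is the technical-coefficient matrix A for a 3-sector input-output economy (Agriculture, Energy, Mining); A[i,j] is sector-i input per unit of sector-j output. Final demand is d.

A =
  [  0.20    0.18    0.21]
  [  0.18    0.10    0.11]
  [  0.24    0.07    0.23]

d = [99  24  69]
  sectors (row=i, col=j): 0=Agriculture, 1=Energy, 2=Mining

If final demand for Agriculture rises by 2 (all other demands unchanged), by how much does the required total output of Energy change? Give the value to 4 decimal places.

Form M = I − A:
  [  0.80   -0.18   -0.21]
  [ -0.18    0.90   -0.11]
  [ -0.24   -0.07    0.77]
Leontief inverse L = M⁻¹:
  [  1.4564    0.3258    0.4438]
  [  0.3507    1.2020    0.2674]
  [  0.4858    0.2108    1.4613]
Total output x = L · d:
  x_0 = 1.4564·99 + 0.3258·24 + 0.4438·69 = 182.6246
  x_1 = 0.3507·99 + 1.2020·24 + 0.2674·69 = 82.0124
  x_2 = 0.4858·99 + 0.2108·24 + 1.4613·69 = 153.9880
Δx_1 = L[1,0] · Δd_0 = 0.3507 · 2 = 0.7013

0.7013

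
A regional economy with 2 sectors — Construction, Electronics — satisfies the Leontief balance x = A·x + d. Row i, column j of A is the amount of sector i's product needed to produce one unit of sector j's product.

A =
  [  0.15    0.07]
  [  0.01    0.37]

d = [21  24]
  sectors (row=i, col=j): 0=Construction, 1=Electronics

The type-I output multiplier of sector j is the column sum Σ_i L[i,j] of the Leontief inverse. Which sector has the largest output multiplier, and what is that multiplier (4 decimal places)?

Form M = I − A:
  [  0.85   -0.07]
  [ -0.01    0.63]
Leontief inverse L = M⁻¹:
  [  1.1780    0.1309]
  [  0.0187    1.5894]
Total output x = L · d:
  x_0 = 1.1780·21 + 0.1309·24 = 27.8796
  x_1 = 0.0187·21 + 1.5894·24 = 38.5378
Output multipliers (column sums of L):
  Construction: 1.1967
  Electronics: 1.7203

Electronics (1.7203)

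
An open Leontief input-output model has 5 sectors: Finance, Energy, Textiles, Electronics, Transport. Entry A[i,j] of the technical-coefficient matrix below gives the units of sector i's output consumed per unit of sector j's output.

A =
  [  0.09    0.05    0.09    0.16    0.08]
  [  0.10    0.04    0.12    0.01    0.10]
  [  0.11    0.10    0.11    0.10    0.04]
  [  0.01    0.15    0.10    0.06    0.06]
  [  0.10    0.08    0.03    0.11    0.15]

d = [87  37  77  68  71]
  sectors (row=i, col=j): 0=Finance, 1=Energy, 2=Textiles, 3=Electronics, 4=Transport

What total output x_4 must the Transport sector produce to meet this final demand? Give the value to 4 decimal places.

127.1941

Form M = I − A:
  [  0.91   -0.05   -0.09   -0.16   -0.08]
  [ -0.10    0.96   -0.12   -0.01   -0.10]
  [ -0.11   -0.10    0.89   -0.10   -0.04]
  [ -0.01   -0.15   -0.10    0.94   -0.06]
  [ -0.10   -0.08   -0.03   -0.11    0.85]
Leontief inverse L = M⁻¹:
  [  1.1513    0.1256    0.1644    0.2320    0.1473]
  [  0.1597    1.0935    0.1774    0.0761    0.1574]
  [  0.1752    0.1680    1.1866    0.1700    0.1041]
  [  0.0669    0.2033    0.1626    1.1083    0.1161]
  [  0.1653    0.1499    0.0990    0.1839    1.2273]
Total output x = L · d:
  x_0 = 1.1513·87 + 0.1256·37 + 0.1644·77 + 0.2320·68 + 0.1473·71 = 143.7023
  x_1 = 0.1597·87 + 1.0935·37 + 0.1774·77 + 0.0761·68 + 0.1574·71 = 84.3721
  x_2 = 0.1752·87 + 0.1680·37 + 1.1866·77 + 0.1700·68 + 0.1041·71 = 131.7744
  x_3 = 0.0669·87 + 0.2033·37 + 0.1626·77 + 1.1083·68 + 0.1161·71 = 109.4701
  x_4 = 0.1653·87 + 0.1499·37 + 0.0990·77 + 0.1839·68 + 1.2273·71 = 127.1941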